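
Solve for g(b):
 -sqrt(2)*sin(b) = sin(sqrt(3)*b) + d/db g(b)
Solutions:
 g(b) = C1 + sqrt(2)*cos(b) + sqrt(3)*cos(sqrt(3)*b)/3


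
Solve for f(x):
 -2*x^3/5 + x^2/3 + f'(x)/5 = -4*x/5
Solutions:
 f(x) = C1 + x^4/2 - 5*x^3/9 - 2*x^2


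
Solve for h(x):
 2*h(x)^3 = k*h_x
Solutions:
 h(x) = -sqrt(2)*sqrt(-k/(C1*k + 2*x))/2
 h(x) = sqrt(2)*sqrt(-k/(C1*k + 2*x))/2


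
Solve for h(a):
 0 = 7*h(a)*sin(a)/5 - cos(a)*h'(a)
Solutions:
 h(a) = C1/cos(a)^(7/5)


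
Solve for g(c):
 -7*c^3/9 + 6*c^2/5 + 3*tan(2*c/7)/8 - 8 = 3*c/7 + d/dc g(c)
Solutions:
 g(c) = C1 - 7*c^4/36 + 2*c^3/5 - 3*c^2/14 - 8*c - 21*log(cos(2*c/7))/16


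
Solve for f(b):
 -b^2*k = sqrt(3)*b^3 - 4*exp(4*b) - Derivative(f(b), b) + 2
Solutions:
 f(b) = C1 + sqrt(3)*b^4/4 + b^3*k/3 + 2*b - exp(4*b)


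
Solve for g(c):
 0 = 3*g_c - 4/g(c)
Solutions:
 g(c) = -sqrt(C1 + 24*c)/3
 g(c) = sqrt(C1 + 24*c)/3


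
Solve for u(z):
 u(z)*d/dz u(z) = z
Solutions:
 u(z) = -sqrt(C1 + z^2)
 u(z) = sqrt(C1 + z^2)


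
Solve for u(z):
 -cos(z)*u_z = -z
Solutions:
 u(z) = C1 + Integral(z/cos(z), z)


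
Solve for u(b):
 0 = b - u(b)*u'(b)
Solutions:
 u(b) = -sqrt(C1 + b^2)
 u(b) = sqrt(C1 + b^2)


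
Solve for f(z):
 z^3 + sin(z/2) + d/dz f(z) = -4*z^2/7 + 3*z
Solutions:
 f(z) = C1 - z^4/4 - 4*z^3/21 + 3*z^2/2 + 2*cos(z/2)


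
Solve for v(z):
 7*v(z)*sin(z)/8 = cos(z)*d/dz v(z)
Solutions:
 v(z) = C1/cos(z)^(7/8)


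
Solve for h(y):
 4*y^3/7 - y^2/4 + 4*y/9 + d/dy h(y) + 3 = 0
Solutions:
 h(y) = C1 - y^4/7 + y^3/12 - 2*y^2/9 - 3*y


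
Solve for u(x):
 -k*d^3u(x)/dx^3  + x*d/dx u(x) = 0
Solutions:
 u(x) = C1 + Integral(C2*airyai(x*(1/k)^(1/3)) + C3*airybi(x*(1/k)^(1/3)), x)


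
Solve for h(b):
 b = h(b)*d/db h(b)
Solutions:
 h(b) = -sqrt(C1 + b^2)
 h(b) = sqrt(C1 + b^2)


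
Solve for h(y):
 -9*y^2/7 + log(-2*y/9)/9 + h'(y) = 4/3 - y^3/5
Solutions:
 h(y) = C1 - y^4/20 + 3*y^3/7 - y*log(-y)/9 + y*(-log(2) + 2*log(3) + 13)/9


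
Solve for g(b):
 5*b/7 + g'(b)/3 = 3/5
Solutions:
 g(b) = C1 - 15*b^2/14 + 9*b/5


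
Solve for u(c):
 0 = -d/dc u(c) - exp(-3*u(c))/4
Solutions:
 u(c) = log(C1 - 3*c/4)/3
 u(c) = log((-1 - sqrt(3)*I)*(C1 - 3*c/4)^(1/3)/2)
 u(c) = log((-1 + sqrt(3)*I)*(C1 - 3*c/4)^(1/3)/2)


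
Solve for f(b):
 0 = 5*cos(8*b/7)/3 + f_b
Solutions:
 f(b) = C1 - 35*sin(8*b/7)/24


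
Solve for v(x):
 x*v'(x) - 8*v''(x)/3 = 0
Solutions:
 v(x) = C1 + C2*erfi(sqrt(3)*x/4)


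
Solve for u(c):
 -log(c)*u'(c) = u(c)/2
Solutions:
 u(c) = C1*exp(-li(c)/2)


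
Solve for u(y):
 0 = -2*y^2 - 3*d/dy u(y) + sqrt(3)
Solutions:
 u(y) = C1 - 2*y^3/9 + sqrt(3)*y/3


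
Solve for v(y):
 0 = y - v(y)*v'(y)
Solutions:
 v(y) = -sqrt(C1 + y^2)
 v(y) = sqrt(C1 + y^2)


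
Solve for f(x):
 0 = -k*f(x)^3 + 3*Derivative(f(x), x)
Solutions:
 f(x) = -sqrt(6)*sqrt(-1/(C1 + k*x))/2
 f(x) = sqrt(6)*sqrt(-1/(C1 + k*x))/2


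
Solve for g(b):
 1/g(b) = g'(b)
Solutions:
 g(b) = -sqrt(C1 + 2*b)
 g(b) = sqrt(C1 + 2*b)


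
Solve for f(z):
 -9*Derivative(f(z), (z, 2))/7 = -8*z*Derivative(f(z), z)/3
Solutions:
 f(z) = C1 + C2*erfi(2*sqrt(21)*z/9)


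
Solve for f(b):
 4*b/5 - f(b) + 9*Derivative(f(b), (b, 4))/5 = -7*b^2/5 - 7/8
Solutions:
 f(b) = C1*exp(-sqrt(3)*5^(1/4)*b/3) + C2*exp(sqrt(3)*5^(1/4)*b/3) + C3*sin(sqrt(3)*5^(1/4)*b/3) + C4*cos(sqrt(3)*5^(1/4)*b/3) + 7*b^2/5 + 4*b/5 + 7/8


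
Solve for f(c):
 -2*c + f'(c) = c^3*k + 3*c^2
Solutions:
 f(c) = C1 + c^4*k/4 + c^3 + c^2


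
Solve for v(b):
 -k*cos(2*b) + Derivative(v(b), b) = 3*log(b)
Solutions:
 v(b) = C1 + 3*b*log(b) - 3*b + k*sin(2*b)/2


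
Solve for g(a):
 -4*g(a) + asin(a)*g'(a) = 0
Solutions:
 g(a) = C1*exp(4*Integral(1/asin(a), a))


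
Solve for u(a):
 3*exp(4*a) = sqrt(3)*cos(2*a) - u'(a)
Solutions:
 u(a) = C1 - 3*exp(4*a)/4 + sqrt(3)*sin(2*a)/2


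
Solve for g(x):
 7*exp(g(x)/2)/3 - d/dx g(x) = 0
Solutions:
 g(x) = 2*log(-1/(C1 + 7*x)) + 2*log(6)


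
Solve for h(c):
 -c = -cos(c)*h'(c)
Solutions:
 h(c) = C1 + Integral(c/cos(c), c)


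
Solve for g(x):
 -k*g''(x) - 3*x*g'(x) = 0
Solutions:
 g(x) = C1 + C2*sqrt(k)*erf(sqrt(6)*x*sqrt(1/k)/2)


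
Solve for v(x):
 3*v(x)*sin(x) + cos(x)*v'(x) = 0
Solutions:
 v(x) = C1*cos(x)^3


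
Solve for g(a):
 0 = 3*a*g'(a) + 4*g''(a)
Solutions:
 g(a) = C1 + C2*erf(sqrt(6)*a/4)


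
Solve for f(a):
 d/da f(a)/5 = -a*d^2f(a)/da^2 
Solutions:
 f(a) = C1 + C2*a^(4/5)


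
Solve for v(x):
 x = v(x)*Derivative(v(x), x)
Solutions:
 v(x) = -sqrt(C1 + x^2)
 v(x) = sqrt(C1 + x^2)


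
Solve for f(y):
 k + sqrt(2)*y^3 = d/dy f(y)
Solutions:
 f(y) = C1 + k*y + sqrt(2)*y^4/4


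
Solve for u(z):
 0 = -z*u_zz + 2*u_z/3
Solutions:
 u(z) = C1 + C2*z^(5/3)


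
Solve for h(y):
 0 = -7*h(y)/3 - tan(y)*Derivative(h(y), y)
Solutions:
 h(y) = C1/sin(y)^(7/3)


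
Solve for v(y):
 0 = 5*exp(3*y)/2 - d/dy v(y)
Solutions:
 v(y) = C1 + 5*exp(3*y)/6


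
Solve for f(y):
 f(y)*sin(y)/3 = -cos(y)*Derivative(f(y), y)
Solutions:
 f(y) = C1*cos(y)^(1/3)


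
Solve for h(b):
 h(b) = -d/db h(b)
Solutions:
 h(b) = C1*exp(-b)


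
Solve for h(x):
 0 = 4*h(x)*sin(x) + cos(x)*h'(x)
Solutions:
 h(x) = C1*cos(x)^4


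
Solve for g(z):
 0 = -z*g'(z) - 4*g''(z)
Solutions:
 g(z) = C1 + C2*erf(sqrt(2)*z/4)


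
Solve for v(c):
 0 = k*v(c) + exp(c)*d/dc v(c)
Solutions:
 v(c) = C1*exp(k*exp(-c))


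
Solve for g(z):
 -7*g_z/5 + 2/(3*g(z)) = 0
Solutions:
 g(z) = -sqrt(C1 + 420*z)/21
 g(z) = sqrt(C1 + 420*z)/21


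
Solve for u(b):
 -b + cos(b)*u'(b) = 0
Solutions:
 u(b) = C1 + Integral(b/cos(b), b)


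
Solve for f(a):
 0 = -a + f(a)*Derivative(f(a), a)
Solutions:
 f(a) = -sqrt(C1 + a^2)
 f(a) = sqrt(C1 + a^2)


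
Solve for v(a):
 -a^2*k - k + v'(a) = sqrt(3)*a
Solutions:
 v(a) = C1 + a^3*k/3 + sqrt(3)*a^2/2 + a*k


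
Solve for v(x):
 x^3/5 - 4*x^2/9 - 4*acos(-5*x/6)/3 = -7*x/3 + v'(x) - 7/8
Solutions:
 v(x) = C1 + x^4/20 - 4*x^3/27 + 7*x^2/6 - 4*x*acos(-5*x/6)/3 + 7*x/8 - 4*sqrt(36 - 25*x^2)/15


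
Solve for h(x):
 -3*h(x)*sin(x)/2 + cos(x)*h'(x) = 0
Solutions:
 h(x) = C1/cos(x)^(3/2)


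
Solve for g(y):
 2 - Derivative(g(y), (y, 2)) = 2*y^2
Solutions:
 g(y) = C1 + C2*y - y^4/6 + y^2


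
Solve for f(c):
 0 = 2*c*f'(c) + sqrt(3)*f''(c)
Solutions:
 f(c) = C1 + C2*erf(3^(3/4)*c/3)


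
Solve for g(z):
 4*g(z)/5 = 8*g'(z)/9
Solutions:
 g(z) = C1*exp(9*z/10)


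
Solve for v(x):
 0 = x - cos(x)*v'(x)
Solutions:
 v(x) = C1 + Integral(x/cos(x), x)


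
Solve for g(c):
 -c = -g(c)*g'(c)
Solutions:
 g(c) = -sqrt(C1 + c^2)
 g(c) = sqrt(C1 + c^2)


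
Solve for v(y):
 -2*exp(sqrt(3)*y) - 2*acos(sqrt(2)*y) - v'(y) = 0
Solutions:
 v(y) = C1 - 2*y*acos(sqrt(2)*y) + sqrt(2)*sqrt(1 - 2*y^2) - 2*sqrt(3)*exp(sqrt(3)*y)/3


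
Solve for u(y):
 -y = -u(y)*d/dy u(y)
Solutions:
 u(y) = -sqrt(C1 + y^2)
 u(y) = sqrt(C1 + y^2)


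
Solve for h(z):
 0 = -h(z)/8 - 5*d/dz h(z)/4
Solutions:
 h(z) = C1*exp(-z/10)


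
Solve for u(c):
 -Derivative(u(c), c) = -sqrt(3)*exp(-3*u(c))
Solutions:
 u(c) = log(C1 + 3*sqrt(3)*c)/3
 u(c) = log((-3^(1/3) - 3^(5/6)*I)*(C1 + sqrt(3)*c)^(1/3)/2)
 u(c) = log((-3^(1/3) + 3^(5/6)*I)*(C1 + sqrt(3)*c)^(1/3)/2)


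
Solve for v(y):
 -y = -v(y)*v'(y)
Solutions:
 v(y) = -sqrt(C1 + y^2)
 v(y) = sqrt(C1 + y^2)


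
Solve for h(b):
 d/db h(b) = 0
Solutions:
 h(b) = C1


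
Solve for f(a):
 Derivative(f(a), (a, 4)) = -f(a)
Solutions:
 f(a) = (C1*sin(sqrt(2)*a/2) + C2*cos(sqrt(2)*a/2))*exp(-sqrt(2)*a/2) + (C3*sin(sqrt(2)*a/2) + C4*cos(sqrt(2)*a/2))*exp(sqrt(2)*a/2)


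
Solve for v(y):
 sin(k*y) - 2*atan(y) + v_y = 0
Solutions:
 v(y) = C1 + 2*y*atan(y) - Piecewise((-cos(k*y)/k, Ne(k, 0)), (0, True)) - log(y^2 + 1)


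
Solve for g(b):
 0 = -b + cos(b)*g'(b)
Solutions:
 g(b) = C1 + Integral(b/cos(b), b)


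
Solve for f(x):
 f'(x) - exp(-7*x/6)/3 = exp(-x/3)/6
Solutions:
 f(x) = C1 - exp(-x/3)/2 - 2*exp(-7*x/6)/7


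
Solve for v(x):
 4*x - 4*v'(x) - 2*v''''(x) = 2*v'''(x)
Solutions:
 v(x) = C1 + C2*exp(x*(-2 + (3*sqrt(87) + 28)^(-1/3) + (3*sqrt(87) + 28)^(1/3))/6)*sin(sqrt(3)*x*(-(3*sqrt(87) + 28)^(1/3) + (3*sqrt(87) + 28)^(-1/3))/6) + C3*exp(x*(-2 + (3*sqrt(87) + 28)^(-1/3) + (3*sqrt(87) + 28)^(1/3))/6)*cos(sqrt(3)*x*(-(3*sqrt(87) + 28)^(1/3) + (3*sqrt(87) + 28)^(-1/3))/6) + C4*exp(-x*((3*sqrt(87) + 28)^(-1/3) + 1 + (3*sqrt(87) + 28)^(1/3))/3) + x^2/2


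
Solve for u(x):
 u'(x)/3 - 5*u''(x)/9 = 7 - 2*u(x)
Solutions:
 u(x) = C1*exp(3*x*(1 - sqrt(41))/10) + C2*exp(3*x*(1 + sqrt(41))/10) + 7/2


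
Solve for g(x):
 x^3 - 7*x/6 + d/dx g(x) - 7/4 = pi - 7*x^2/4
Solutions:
 g(x) = C1 - x^4/4 - 7*x^3/12 + 7*x^2/12 + 7*x/4 + pi*x


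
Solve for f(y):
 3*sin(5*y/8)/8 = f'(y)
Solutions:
 f(y) = C1 - 3*cos(5*y/8)/5


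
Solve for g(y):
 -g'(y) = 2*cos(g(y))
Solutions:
 g(y) = pi - asin((C1 + exp(4*y))/(C1 - exp(4*y)))
 g(y) = asin((C1 + exp(4*y))/(C1 - exp(4*y)))


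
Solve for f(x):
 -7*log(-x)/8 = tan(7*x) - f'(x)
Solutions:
 f(x) = C1 + 7*x*log(-x)/8 - 7*x/8 - log(cos(7*x))/7


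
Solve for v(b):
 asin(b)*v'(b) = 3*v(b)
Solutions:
 v(b) = C1*exp(3*Integral(1/asin(b), b))


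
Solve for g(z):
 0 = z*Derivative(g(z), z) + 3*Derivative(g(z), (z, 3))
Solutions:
 g(z) = C1 + Integral(C2*airyai(-3^(2/3)*z/3) + C3*airybi(-3^(2/3)*z/3), z)


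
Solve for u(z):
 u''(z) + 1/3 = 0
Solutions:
 u(z) = C1 + C2*z - z^2/6


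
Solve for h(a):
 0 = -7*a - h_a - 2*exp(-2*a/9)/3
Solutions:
 h(a) = C1 - 7*a^2/2 + 3*exp(-2*a/9)


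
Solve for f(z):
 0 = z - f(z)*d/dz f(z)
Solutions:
 f(z) = -sqrt(C1 + z^2)
 f(z) = sqrt(C1 + z^2)


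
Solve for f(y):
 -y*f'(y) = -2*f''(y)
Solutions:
 f(y) = C1 + C2*erfi(y/2)


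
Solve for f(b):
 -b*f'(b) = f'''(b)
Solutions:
 f(b) = C1 + Integral(C2*airyai(-b) + C3*airybi(-b), b)


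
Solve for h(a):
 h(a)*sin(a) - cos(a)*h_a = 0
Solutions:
 h(a) = C1/cos(a)


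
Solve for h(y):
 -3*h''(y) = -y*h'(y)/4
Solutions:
 h(y) = C1 + C2*erfi(sqrt(6)*y/12)


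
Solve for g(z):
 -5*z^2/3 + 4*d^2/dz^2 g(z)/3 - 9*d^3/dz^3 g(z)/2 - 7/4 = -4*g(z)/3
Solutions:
 g(z) = C1*exp(z*(-2^(2/3)*(81*sqrt(59817) + 19811)^(1/3) - 32*2^(1/3)/(81*sqrt(59817) + 19811)^(1/3) + 16)/162)*sin(2^(1/3)*sqrt(3)*z*(-2^(1/3)*(81*sqrt(59817) + 19811)^(1/3) + 32/(81*sqrt(59817) + 19811)^(1/3))/162) + C2*exp(z*(-2^(2/3)*(81*sqrt(59817) + 19811)^(1/3) - 32*2^(1/3)/(81*sqrt(59817) + 19811)^(1/3) + 16)/162)*cos(2^(1/3)*sqrt(3)*z*(-2^(1/3)*(81*sqrt(59817) + 19811)^(1/3) + 32/(81*sqrt(59817) + 19811)^(1/3))/162) + C3*exp(z*(32*2^(1/3)/(81*sqrt(59817) + 19811)^(1/3) + 8 + 2^(2/3)*(81*sqrt(59817) + 19811)^(1/3))/81) + 5*z^2/4 - 19/16


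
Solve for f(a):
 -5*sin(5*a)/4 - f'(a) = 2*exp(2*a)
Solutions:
 f(a) = C1 - exp(2*a) + cos(5*a)/4


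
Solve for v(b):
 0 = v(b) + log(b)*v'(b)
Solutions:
 v(b) = C1*exp(-li(b))


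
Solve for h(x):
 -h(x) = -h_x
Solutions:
 h(x) = C1*exp(x)


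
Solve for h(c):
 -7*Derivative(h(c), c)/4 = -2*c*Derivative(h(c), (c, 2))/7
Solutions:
 h(c) = C1 + C2*c^(57/8)


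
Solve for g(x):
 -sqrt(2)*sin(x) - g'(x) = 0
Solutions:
 g(x) = C1 + sqrt(2)*cos(x)


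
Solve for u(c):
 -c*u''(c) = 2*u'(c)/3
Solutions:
 u(c) = C1 + C2*c^(1/3)


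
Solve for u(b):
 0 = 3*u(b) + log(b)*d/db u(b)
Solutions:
 u(b) = C1*exp(-3*li(b))


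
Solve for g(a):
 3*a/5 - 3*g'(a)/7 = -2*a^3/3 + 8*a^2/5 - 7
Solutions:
 g(a) = C1 + 7*a^4/18 - 56*a^3/45 + 7*a^2/10 + 49*a/3


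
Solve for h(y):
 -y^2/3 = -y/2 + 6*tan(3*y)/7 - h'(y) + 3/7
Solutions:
 h(y) = C1 + y^3/9 - y^2/4 + 3*y/7 - 2*log(cos(3*y))/7


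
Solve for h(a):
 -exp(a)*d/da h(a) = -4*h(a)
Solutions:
 h(a) = C1*exp(-4*exp(-a))


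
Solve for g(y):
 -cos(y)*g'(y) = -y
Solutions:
 g(y) = C1 + Integral(y/cos(y), y)


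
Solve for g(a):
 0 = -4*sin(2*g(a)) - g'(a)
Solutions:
 g(a) = pi - acos((-C1 - exp(16*a))/(C1 - exp(16*a)))/2
 g(a) = acos((-C1 - exp(16*a))/(C1 - exp(16*a)))/2


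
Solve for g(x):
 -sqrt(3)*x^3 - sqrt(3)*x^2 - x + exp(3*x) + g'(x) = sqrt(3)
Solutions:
 g(x) = C1 + sqrt(3)*x^4/4 + sqrt(3)*x^3/3 + x^2/2 + sqrt(3)*x - exp(3*x)/3


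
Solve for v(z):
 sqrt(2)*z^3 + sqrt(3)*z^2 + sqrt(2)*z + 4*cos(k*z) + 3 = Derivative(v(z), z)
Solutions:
 v(z) = C1 + sqrt(2)*z^4/4 + sqrt(3)*z^3/3 + sqrt(2)*z^2/2 + 3*z + 4*sin(k*z)/k


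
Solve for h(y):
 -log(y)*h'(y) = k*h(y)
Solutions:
 h(y) = C1*exp(-k*li(y))


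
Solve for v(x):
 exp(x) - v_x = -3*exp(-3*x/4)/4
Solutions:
 v(x) = C1 + exp(x) - 1/exp(x)^(3/4)


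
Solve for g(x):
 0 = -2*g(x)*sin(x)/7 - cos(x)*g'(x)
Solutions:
 g(x) = C1*cos(x)^(2/7)


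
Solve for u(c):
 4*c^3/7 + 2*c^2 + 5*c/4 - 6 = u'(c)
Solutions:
 u(c) = C1 + c^4/7 + 2*c^3/3 + 5*c^2/8 - 6*c


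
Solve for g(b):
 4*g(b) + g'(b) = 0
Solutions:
 g(b) = C1*exp(-4*b)


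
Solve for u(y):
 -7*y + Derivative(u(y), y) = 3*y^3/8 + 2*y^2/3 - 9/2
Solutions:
 u(y) = C1 + 3*y^4/32 + 2*y^3/9 + 7*y^2/2 - 9*y/2


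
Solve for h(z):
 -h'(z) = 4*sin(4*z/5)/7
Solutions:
 h(z) = C1 + 5*cos(4*z/5)/7


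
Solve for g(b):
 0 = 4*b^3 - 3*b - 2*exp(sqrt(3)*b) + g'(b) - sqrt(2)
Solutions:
 g(b) = C1 - b^4 + 3*b^2/2 + sqrt(2)*b + 2*sqrt(3)*exp(sqrt(3)*b)/3


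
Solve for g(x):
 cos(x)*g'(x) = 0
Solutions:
 g(x) = C1


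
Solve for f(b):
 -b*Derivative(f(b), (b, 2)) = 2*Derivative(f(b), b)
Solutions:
 f(b) = C1 + C2/b


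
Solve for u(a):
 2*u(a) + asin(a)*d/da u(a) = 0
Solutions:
 u(a) = C1*exp(-2*Integral(1/asin(a), a))


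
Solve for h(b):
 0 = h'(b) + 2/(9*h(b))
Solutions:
 h(b) = -sqrt(C1 - 4*b)/3
 h(b) = sqrt(C1 - 4*b)/3


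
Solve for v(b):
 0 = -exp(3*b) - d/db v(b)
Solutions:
 v(b) = C1 - exp(3*b)/3


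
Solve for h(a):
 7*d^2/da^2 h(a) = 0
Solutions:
 h(a) = C1 + C2*a


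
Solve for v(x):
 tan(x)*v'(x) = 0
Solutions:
 v(x) = C1


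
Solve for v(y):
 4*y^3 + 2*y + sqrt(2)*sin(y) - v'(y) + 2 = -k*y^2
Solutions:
 v(y) = C1 + k*y^3/3 + y^4 + y^2 + 2*y - sqrt(2)*cos(y)


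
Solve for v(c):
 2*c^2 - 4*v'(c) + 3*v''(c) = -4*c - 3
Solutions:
 v(c) = C1 + C2*exp(4*c/3) + c^3/6 + 7*c^2/8 + 33*c/16


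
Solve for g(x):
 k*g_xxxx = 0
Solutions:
 g(x) = C1 + C2*x + C3*x^2 + C4*x^3


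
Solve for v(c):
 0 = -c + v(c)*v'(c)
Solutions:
 v(c) = -sqrt(C1 + c^2)
 v(c) = sqrt(C1 + c^2)


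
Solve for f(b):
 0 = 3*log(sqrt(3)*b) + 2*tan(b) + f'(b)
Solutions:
 f(b) = C1 - 3*b*log(b) - 3*b*log(3)/2 + 3*b + 2*log(cos(b))


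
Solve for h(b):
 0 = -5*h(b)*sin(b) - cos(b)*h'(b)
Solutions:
 h(b) = C1*cos(b)^5


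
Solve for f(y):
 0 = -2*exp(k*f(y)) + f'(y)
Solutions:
 f(y) = Piecewise((log(-1/(C1*k + 2*k*y))/k, Ne(k, 0)), (nan, True))
 f(y) = Piecewise((C1 + 2*y, Eq(k, 0)), (nan, True))


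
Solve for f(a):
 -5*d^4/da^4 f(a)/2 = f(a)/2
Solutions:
 f(a) = (C1*sin(sqrt(2)*5^(3/4)*a/10) + C2*cos(sqrt(2)*5^(3/4)*a/10))*exp(-sqrt(2)*5^(3/4)*a/10) + (C3*sin(sqrt(2)*5^(3/4)*a/10) + C4*cos(sqrt(2)*5^(3/4)*a/10))*exp(sqrt(2)*5^(3/4)*a/10)


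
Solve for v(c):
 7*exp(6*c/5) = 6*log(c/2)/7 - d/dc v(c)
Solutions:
 v(c) = C1 + 6*c*log(c)/7 + 6*c*(-1 - log(2))/7 - 35*exp(6*c/5)/6


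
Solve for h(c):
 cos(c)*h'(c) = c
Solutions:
 h(c) = C1 + Integral(c/cos(c), c)


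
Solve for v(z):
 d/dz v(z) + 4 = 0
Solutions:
 v(z) = C1 - 4*z


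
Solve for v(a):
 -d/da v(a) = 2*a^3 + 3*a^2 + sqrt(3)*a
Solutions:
 v(a) = C1 - a^4/2 - a^3 - sqrt(3)*a^2/2


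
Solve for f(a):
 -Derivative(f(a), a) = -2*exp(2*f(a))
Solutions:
 f(a) = log(-sqrt(-1/(C1 + 2*a))) - log(2)/2
 f(a) = log(-1/(C1 + 2*a))/2 - log(2)/2


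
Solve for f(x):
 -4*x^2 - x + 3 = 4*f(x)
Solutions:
 f(x) = -x^2 - x/4 + 3/4


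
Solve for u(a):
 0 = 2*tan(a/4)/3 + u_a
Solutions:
 u(a) = C1 + 8*log(cos(a/4))/3


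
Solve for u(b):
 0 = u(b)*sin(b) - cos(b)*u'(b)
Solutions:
 u(b) = C1/cos(b)


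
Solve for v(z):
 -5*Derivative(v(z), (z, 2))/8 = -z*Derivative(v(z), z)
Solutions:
 v(z) = C1 + C2*erfi(2*sqrt(5)*z/5)


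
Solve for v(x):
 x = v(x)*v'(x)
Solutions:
 v(x) = -sqrt(C1 + x^2)
 v(x) = sqrt(C1 + x^2)


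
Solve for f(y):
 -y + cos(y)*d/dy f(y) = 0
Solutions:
 f(y) = C1 + Integral(y/cos(y), y)


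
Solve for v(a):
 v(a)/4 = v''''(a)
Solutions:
 v(a) = C1*exp(-sqrt(2)*a/2) + C2*exp(sqrt(2)*a/2) + C3*sin(sqrt(2)*a/2) + C4*cos(sqrt(2)*a/2)


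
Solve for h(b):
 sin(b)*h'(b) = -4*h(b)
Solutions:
 h(b) = C1*(cos(b)^2 + 2*cos(b) + 1)/(cos(b)^2 - 2*cos(b) + 1)


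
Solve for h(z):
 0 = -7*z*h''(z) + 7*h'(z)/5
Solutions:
 h(z) = C1 + C2*z^(6/5)


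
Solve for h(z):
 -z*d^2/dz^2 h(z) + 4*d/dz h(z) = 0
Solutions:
 h(z) = C1 + C2*z^5


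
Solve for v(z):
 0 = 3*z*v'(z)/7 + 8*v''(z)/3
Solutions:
 v(z) = C1 + C2*erf(3*sqrt(7)*z/28)


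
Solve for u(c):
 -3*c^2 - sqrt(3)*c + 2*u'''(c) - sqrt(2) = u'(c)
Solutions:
 u(c) = C1 + C2*exp(-sqrt(2)*c/2) + C3*exp(sqrt(2)*c/2) - c^3 - sqrt(3)*c^2/2 - 12*c - sqrt(2)*c


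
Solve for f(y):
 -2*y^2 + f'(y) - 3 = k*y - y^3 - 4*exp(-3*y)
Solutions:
 f(y) = C1 + k*y^2/2 - y^4/4 + 2*y^3/3 + 3*y + 4*exp(-3*y)/3


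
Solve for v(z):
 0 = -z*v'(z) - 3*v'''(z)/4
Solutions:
 v(z) = C1 + Integral(C2*airyai(-6^(2/3)*z/3) + C3*airybi(-6^(2/3)*z/3), z)


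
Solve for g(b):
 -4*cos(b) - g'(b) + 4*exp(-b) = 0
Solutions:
 g(b) = C1 - 4*sin(b) - 4*exp(-b)


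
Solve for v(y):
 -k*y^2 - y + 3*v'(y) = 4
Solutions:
 v(y) = C1 + k*y^3/9 + y^2/6 + 4*y/3


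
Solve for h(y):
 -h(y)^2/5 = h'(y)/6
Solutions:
 h(y) = 5/(C1 + 6*y)


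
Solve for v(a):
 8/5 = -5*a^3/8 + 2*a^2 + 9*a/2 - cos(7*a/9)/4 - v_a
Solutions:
 v(a) = C1 - 5*a^4/32 + 2*a^3/3 + 9*a^2/4 - 8*a/5 - 9*sin(7*a/9)/28


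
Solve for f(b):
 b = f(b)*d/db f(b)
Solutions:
 f(b) = -sqrt(C1 + b^2)
 f(b) = sqrt(C1 + b^2)


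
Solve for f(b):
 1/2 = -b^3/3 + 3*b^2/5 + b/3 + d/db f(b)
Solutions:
 f(b) = C1 + b^4/12 - b^3/5 - b^2/6 + b/2


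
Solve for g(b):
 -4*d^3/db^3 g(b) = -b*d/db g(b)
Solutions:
 g(b) = C1 + Integral(C2*airyai(2^(1/3)*b/2) + C3*airybi(2^(1/3)*b/2), b)


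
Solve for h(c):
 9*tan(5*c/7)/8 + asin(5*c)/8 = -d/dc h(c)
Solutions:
 h(c) = C1 - c*asin(5*c)/8 - sqrt(1 - 25*c^2)/40 + 63*log(cos(5*c/7))/40


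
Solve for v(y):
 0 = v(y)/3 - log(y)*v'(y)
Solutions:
 v(y) = C1*exp(li(y)/3)


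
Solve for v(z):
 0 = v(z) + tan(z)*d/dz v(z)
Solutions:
 v(z) = C1/sin(z)


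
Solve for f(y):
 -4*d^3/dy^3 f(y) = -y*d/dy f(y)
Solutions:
 f(y) = C1 + Integral(C2*airyai(2^(1/3)*y/2) + C3*airybi(2^(1/3)*y/2), y)


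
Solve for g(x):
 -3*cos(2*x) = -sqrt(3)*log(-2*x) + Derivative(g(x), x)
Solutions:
 g(x) = C1 + sqrt(3)*x*(log(-x) - 1) + sqrt(3)*x*log(2) - 3*sin(2*x)/2


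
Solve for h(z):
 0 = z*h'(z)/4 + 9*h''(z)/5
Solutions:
 h(z) = C1 + C2*erf(sqrt(10)*z/12)


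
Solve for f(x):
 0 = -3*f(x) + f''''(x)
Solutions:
 f(x) = C1*exp(-3^(1/4)*x) + C2*exp(3^(1/4)*x) + C3*sin(3^(1/4)*x) + C4*cos(3^(1/4)*x)


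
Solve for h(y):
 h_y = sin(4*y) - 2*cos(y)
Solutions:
 h(y) = C1 - 2*sin(y) - cos(4*y)/4


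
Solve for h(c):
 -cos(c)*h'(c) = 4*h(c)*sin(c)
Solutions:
 h(c) = C1*cos(c)^4


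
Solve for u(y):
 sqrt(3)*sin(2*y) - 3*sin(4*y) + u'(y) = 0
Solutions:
 u(y) = C1 + sqrt(3)*cos(2*y)/2 - 3*cos(4*y)/4


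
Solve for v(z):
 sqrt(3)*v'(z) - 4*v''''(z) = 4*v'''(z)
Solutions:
 v(z) = C1 + C2*exp(-z*(4/(-8 + sqrt(-64 + (8 - 27*sqrt(3))^2) + 27*sqrt(3))^(1/3) + 4 + (-8 + sqrt(-64 + (8 - 27*sqrt(3))^2) + 27*sqrt(3))^(1/3))/12)*sin(sqrt(3)*z*(-(-8 + sqrt(-64 + (8 - 27*sqrt(3))^2) + 27*sqrt(3))^(1/3) + 4/(-8 + sqrt(-64 + (8 - 27*sqrt(3))^2) + 27*sqrt(3))^(1/3))/12) + C3*exp(-z*(4/(-8 + sqrt(-64 + (8 - 27*sqrt(3))^2) + 27*sqrt(3))^(1/3) + 4 + (-8 + sqrt(-64 + (8 - 27*sqrt(3))^2) + 27*sqrt(3))^(1/3))/12)*cos(sqrt(3)*z*(-(-8 + sqrt(-64 + (8 - 27*sqrt(3))^2) + 27*sqrt(3))^(1/3) + 4/(-8 + sqrt(-64 + (8 - 27*sqrt(3))^2) + 27*sqrt(3))^(1/3))/12) + C4*exp(z*(-2 + 4/(-8 + sqrt(-64 + (8 - 27*sqrt(3))^2) + 27*sqrt(3))^(1/3) + (-8 + sqrt(-64 + (8 - 27*sqrt(3))^2) + 27*sqrt(3))^(1/3))/6)


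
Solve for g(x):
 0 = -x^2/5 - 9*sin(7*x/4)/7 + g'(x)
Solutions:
 g(x) = C1 + x^3/15 - 36*cos(7*x/4)/49


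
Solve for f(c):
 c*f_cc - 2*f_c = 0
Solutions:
 f(c) = C1 + C2*c^3


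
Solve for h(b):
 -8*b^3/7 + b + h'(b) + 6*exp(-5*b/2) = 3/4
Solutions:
 h(b) = C1 + 2*b^4/7 - b^2/2 + 3*b/4 + 12*exp(-5*b/2)/5


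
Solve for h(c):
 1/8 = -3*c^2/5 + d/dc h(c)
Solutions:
 h(c) = C1 + c^3/5 + c/8


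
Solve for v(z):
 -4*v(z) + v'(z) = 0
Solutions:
 v(z) = C1*exp(4*z)


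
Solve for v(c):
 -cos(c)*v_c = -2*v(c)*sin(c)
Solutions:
 v(c) = C1/cos(c)^2


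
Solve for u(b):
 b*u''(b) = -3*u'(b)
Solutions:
 u(b) = C1 + C2/b^2


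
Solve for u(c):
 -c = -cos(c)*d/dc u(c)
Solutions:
 u(c) = C1 + Integral(c/cos(c), c)


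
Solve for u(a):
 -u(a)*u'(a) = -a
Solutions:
 u(a) = -sqrt(C1 + a^2)
 u(a) = sqrt(C1 + a^2)


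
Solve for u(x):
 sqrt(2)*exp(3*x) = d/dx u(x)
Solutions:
 u(x) = C1 + sqrt(2)*exp(3*x)/3


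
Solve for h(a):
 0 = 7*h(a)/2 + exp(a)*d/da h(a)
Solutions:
 h(a) = C1*exp(7*exp(-a)/2)


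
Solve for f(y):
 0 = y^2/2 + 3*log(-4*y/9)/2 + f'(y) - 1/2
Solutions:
 f(y) = C1 - y^3/6 - 3*y*log(-y)/2 + y*(-3*log(2) + 2 + 3*log(3))


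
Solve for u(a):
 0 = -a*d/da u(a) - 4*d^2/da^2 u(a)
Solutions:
 u(a) = C1 + C2*erf(sqrt(2)*a/4)


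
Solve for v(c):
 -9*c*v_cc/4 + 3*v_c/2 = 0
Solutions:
 v(c) = C1 + C2*c^(5/3)


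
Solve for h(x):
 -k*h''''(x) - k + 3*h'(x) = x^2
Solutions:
 h(x) = C1 + C2*exp(3^(1/3)*x*(1/k)^(1/3)) + C3*exp(x*(-3^(1/3) + 3^(5/6)*I)*(1/k)^(1/3)/2) + C4*exp(-x*(3^(1/3) + 3^(5/6)*I)*(1/k)^(1/3)/2) + k*x/3 + x^3/9


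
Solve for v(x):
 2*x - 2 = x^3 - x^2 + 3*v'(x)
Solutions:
 v(x) = C1 - x^4/12 + x^3/9 + x^2/3 - 2*x/3


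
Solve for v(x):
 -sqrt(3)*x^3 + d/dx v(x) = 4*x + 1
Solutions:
 v(x) = C1 + sqrt(3)*x^4/4 + 2*x^2 + x


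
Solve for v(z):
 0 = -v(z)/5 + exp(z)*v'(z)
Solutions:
 v(z) = C1*exp(-exp(-z)/5)


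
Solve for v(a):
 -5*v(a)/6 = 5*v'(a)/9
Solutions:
 v(a) = C1*exp(-3*a/2)


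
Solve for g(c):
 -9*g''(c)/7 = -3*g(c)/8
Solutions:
 g(c) = C1*exp(-sqrt(42)*c/12) + C2*exp(sqrt(42)*c/12)


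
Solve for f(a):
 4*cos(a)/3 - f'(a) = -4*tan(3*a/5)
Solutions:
 f(a) = C1 - 20*log(cos(3*a/5))/3 + 4*sin(a)/3


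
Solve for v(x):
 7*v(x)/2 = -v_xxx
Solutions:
 v(x) = C3*exp(-2^(2/3)*7^(1/3)*x/2) + (C1*sin(2^(2/3)*sqrt(3)*7^(1/3)*x/4) + C2*cos(2^(2/3)*sqrt(3)*7^(1/3)*x/4))*exp(2^(2/3)*7^(1/3)*x/4)


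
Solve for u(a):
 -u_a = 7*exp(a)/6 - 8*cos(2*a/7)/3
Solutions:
 u(a) = C1 - 7*exp(a)/6 + 28*sin(2*a/7)/3


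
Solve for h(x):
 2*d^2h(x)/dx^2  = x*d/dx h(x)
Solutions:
 h(x) = C1 + C2*erfi(x/2)


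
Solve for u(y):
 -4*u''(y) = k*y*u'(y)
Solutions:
 u(y) = Piecewise((-sqrt(2)*sqrt(pi)*C1*erf(sqrt(2)*sqrt(k)*y/4)/sqrt(k) - C2, (k > 0) | (k < 0)), (-C1*y - C2, True))


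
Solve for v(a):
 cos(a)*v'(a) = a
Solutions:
 v(a) = C1 + Integral(a/cos(a), a)


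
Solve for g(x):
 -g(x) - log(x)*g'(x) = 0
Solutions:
 g(x) = C1*exp(-li(x))


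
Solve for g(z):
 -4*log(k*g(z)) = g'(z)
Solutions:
 li(k*g(z))/k = C1 - 4*z


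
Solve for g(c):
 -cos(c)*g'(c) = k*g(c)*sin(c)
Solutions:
 g(c) = C1*exp(k*log(cos(c)))


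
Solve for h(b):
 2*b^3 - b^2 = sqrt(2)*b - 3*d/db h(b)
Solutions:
 h(b) = C1 - b^4/6 + b^3/9 + sqrt(2)*b^2/6


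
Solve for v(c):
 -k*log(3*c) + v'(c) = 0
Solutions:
 v(c) = C1 + c*k*log(c) - c*k + c*k*log(3)


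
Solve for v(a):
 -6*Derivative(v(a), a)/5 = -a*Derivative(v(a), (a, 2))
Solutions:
 v(a) = C1 + C2*a^(11/5)


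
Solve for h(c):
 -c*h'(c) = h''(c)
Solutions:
 h(c) = C1 + C2*erf(sqrt(2)*c/2)


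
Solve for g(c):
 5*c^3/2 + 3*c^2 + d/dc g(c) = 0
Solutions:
 g(c) = C1 - 5*c^4/8 - c^3


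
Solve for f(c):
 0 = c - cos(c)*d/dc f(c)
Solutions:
 f(c) = C1 + Integral(c/cos(c), c)


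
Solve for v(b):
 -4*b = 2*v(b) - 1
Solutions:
 v(b) = 1/2 - 2*b


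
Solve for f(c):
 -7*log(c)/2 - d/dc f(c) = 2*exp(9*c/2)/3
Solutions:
 f(c) = C1 - 7*c*log(c)/2 + 7*c/2 - 4*exp(9*c/2)/27


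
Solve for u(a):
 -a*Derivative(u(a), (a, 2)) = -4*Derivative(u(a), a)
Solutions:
 u(a) = C1 + C2*a^5


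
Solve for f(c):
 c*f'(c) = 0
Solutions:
 f(c) = C1


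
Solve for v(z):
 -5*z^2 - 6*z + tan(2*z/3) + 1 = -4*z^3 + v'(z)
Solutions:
 v(z) = C1 + z^4 - 5*z^3/3 - 3*z^2 + z - 3*log(cos(2*z/3))/2


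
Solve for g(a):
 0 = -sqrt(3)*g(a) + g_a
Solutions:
 g(a) = C1*exp(sqrt(3)*a)


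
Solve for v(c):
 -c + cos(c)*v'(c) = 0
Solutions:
 v(c) = C1 + Integral(c/cos(c), c)


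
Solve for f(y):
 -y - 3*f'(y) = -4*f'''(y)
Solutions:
 f(y) = C1 + C2*exp(-sqrt(3)*y/2) + C3*exp(sqrt(3)*y/2) - y^2/6


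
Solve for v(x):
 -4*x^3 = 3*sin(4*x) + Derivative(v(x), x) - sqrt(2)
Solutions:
 v(x) = C1 - x^4 + sqrt(2)*x + 3*cos(4*x)/4


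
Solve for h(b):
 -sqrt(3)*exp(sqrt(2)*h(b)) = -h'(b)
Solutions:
 h(b) = sqrt(2)*(2*log(-1/(C1 + sqrt(3)*b)) - log(2))/4


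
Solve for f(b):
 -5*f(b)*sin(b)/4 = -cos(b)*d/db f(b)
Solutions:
 f(b) = C1/cos(b)^(5/4)


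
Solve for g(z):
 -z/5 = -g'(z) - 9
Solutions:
 g(z) = C1 + z^2/10 - 9*z


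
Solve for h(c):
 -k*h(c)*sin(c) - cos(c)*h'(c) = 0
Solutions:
 h(c) = C1*exp(k*log(cos(c)))


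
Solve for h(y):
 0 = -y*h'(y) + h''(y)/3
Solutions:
 h(y) = C1 + C2*erfi(sqrt(6)*y/2)


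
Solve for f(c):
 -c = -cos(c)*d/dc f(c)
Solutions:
 f(c) = C1 + Integral(c/cos(c), c)


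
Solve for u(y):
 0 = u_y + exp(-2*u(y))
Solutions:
 u(y) = log(-sqrt(C1 - 2*y))
 u(y) = log(C1 - 2*y)/2


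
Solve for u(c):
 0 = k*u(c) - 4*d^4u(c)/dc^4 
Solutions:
 u(c) = C1*exp(-sqrt(2)*c*k^(1/4)/2) + C2*exp(sqrt(2)*c*k^(1/4)/2) + C3*exp(-sqrt(2)*I*c*k^(1/4)/2) + C4*exp(sqrt(2)*I*c*k^(1/4)/2)


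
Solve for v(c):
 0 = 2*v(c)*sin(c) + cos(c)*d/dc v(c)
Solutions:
 v(c) = C1*cos(c)^2


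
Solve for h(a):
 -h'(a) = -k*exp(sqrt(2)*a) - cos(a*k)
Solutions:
 h(a) = C1 + sqrt(2)*k*exp(sqrt(2)*a)/2 + sin(a*k)/k


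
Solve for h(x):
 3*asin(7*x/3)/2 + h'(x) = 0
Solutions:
 h(x) = C1 - 3*x*asin(7*x/3)/2 - 3*sqrt(9 - 49*x^2)/14


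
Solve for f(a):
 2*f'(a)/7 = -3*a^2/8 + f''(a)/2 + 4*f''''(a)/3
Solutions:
 f(a) = C1 + C2*exp(a*(-98^(1/3)*(24 + sqrt(674))^(1/3) + 7*28^(1/3)/(24 + sqrt(674))^(1/3))/56)*sin(sqrt(3)*a*(7*28^(1/3)/(24 + sqrt(674))^(1/3) + 98^(1/3)*(24 + sqrt(674))^(1/3))/56) + C3*exp(a*(-98^(1/3)*(24 + sqrt(674))^(1/3) + 7*28^(1/3)/(24 + sqrt(674))^(1/3))/56)*cos(sqrt(3)*a*(7*28^(1/3)/(24 + sqrt(674))^(1/3) + 98^(1/3)*(24 + sqrt(674))^(1/3))/56) + C4*exp(-a*(-98^(1/3)*(24 + sqrt(674))^(1/3) + 7*28^(1/3)/(24 + sqrt(674))^(1/3))/28) - 7*a^3/16 - 147*a^2/64 - 1029*a/128


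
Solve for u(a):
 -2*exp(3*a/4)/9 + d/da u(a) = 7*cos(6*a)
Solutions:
 u(a) = C1 + 8*exp(3*a/4)/27 + 7*sin(6*a)/6


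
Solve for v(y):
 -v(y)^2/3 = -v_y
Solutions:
 v(y) = -3/(C1 + y)


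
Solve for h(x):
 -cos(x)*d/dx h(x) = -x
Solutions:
 h(x) = C1 + Integral(x/cos(x), x)


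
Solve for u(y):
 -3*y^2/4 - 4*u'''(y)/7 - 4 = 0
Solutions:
 u(y) = C1 + C2*y + C3*y^2 - 7*y^5/320 - 7*y^3/6


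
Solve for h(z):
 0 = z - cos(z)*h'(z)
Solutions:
 h(z) = C1 + Integral(z/cos(z), z)


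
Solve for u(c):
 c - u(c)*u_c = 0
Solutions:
 u(c) = -sqrt(C1 + c^2)
 u(c) = sqrt(C1 + c^2)


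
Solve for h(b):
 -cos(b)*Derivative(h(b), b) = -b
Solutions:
 h(b) = C1 + Integral(b/cos(b), b)


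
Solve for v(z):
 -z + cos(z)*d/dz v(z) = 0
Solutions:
 v(z) = C1 + Integral(z/cos(z), z)


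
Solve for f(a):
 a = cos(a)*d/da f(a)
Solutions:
 f(a) = C1 + Integral(a/cos(a), a)


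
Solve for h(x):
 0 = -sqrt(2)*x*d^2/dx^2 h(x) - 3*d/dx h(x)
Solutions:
 h(x) = C1 + C2*x^(1 - 3*sqrt(2)/2)


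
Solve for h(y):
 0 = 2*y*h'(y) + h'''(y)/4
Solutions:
 h(y) = C1 + Integral(C2*airyai(-2*y) + C3*airybi(-2*y), y)


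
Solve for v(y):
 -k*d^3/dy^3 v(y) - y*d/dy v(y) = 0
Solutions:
 v(y) = C1 + Integral(C2*airyai(y*(-1/k)^(1/3)) + C3*airybi(y*(-1/k)^(1/3)), y)


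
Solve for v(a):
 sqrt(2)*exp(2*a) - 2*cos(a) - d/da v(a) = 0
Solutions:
 v(a) = C1 + sqrt(2)*exp(2*a)/2 - 2*sin(a)


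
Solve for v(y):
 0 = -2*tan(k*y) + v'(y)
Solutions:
 v(y) = C1 + 2*Piecewise((-log(cos(k*y))/k, Ne(k, 0)), (0, True))


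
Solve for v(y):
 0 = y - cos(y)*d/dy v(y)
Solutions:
 v(y) = C1 + Integral(y/cos(y), y)


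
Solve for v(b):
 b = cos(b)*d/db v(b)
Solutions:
 v(b) = C1 + Integral(b/cos(b), b)


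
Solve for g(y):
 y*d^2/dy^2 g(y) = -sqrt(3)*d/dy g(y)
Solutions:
 g(y) = C1 + C2*y^(1 - sqrt(3))


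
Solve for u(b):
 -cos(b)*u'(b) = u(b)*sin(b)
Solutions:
 u(b) = C1*cos(b)


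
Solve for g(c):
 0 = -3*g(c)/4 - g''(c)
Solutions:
 g(c) = C1*sin(sqrt(3)*c/2) + C2*cos(sqrt(3)*c/2)


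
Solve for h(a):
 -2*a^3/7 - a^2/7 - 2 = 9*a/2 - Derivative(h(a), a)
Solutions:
 h(a) = C1 + a^4/14 + a^3/21 + 9*a^2/4 + 2*a


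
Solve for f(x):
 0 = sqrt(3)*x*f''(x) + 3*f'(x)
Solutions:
 f(x) = C1 + C2*x^(1 - sqrt(3))


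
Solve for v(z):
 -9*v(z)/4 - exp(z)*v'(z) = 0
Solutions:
 v(z) = C1*exp(9*exp(-z)/4)


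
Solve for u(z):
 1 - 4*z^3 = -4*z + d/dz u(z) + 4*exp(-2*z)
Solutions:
 u(z) = C1 - z^4 + 2*z^2 + z + 2*exp(-2*z)


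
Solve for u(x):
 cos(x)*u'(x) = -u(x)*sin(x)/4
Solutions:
 u(x) = C1*cos(x)^(1/4)


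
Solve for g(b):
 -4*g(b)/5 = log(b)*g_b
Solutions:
 g(b) = C1*exp(-4*li(b)/5)


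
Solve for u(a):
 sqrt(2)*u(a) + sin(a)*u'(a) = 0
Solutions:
 u(a) = C1*(cos(a) + 1)^(sqrt(2)/2)/(cos(a) - 1)^(sqrt(2)/2)


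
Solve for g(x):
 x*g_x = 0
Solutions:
 g(x) = C1


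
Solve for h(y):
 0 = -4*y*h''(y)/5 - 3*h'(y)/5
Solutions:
 h(y) = C1 + C2*y^(1/4)


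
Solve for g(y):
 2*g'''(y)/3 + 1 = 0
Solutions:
 g(y) = C1 + C2*y + C3*y^2 - y^3/4


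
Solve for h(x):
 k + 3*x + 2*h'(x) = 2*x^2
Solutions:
 h(x) = C1 - k*x/2 + x^3/3 - 3*x^2/4


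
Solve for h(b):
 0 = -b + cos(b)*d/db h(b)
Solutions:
 h(b) = C1 + Integral(b/cos(b), b)


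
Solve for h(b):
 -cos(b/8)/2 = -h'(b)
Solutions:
 h(b) = C1 + 4*sin(b/8)


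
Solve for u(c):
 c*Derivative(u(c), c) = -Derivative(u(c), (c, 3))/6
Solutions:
 u(c) = C1 + Integral(C2*airyai(-6^(1/3)*c) + C3*airybi(-6^(1/3)*c), c)


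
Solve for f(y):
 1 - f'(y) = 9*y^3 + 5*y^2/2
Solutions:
 f(y) = C1 - 9*y^4/4 - 5*y^3/6 + y


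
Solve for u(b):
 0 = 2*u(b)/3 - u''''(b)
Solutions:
 u(b) = C1*exp(-2^(1/4)*3^(3/4)*b/3) + C2*exp(2^(1/4)*3^(3/4)*b/3) + C3*sin(2^(1/4)*3^(3/4)*b/3) + C4*cos(2^(1/4)*3^(3/4)*b/3)


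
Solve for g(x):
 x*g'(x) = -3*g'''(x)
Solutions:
 g(x) = C1 + Integral(C2*airyai(-3^(2/3)*x/3) + C3*airybi(-3^(2/3)*x/3), x)


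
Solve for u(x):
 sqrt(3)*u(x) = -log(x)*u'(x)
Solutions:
 u(x) = C1*exp(-sqrt(3)*li(x))


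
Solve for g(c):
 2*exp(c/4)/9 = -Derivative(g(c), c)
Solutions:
 g(c) = C1 - 8*exp(c/4)/9


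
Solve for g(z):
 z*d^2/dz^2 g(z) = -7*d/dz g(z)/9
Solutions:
 g(z) = C1 + C2*z^(2/9)


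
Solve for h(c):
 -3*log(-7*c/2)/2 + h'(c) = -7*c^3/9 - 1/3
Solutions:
 h(c) = C1 - 7*c^4/36 + 3*c*log(-c)/2 + c*(-11 - 9*log(2) + 9*log(7))/6


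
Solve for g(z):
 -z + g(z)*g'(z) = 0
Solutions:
 g(z) = -sqrt(C1 + z^2)
 g(z) = sqrt(C1 + z^2)


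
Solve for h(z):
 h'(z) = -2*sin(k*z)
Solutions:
 h(z) = C1 + 2*cos(k*z)/k


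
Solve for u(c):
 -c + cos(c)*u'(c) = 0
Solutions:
 u(c) = C1 + Integral(c/cos(c), c)


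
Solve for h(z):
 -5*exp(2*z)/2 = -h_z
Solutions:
 h(z) = C1 + 5*exp(2*z)/4


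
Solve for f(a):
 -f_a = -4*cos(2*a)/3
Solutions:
 f(a) = C1 + 2*sin(2*a)/3


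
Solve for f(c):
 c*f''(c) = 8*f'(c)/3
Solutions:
 f(c) = C1 + C2*c^(11/3)


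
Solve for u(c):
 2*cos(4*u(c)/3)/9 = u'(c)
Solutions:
 -2*c/9 - 3*log(sin(4*u(c)/3) - 1)/8 + 3*log(sin(4*u(c)/3) + 1)/8 = C1


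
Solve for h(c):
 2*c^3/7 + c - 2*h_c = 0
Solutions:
 h(c) = C1 + c^4/28 + c^2/4


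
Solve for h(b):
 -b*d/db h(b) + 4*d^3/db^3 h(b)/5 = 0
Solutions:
 h(b) = C1 + Integral(C2*airyai(10^(1/3)*b/2) + C3*airybi(10^(1/3)*b/2), b)


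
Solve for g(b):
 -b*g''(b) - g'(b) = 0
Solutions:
 g(b) = C1 + C2*log(b)


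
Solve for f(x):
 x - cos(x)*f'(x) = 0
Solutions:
 f(x) = C1 + Integral(x/cos(x), x)


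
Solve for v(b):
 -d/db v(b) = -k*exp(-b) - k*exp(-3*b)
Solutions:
 v(b) = C1 - k*exp(-b) - k*exp(-3*b)/3


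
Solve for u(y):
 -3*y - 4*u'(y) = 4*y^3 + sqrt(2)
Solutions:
 u(y) = C1 - y^4/4 - 3*y^2/8 - sqrt(2)*y/4


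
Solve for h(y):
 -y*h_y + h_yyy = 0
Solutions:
 h(y) = C1 + Integral(C2*airyai(y) + C3*airybi(y), y)


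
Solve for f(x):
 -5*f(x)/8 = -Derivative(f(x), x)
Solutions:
 f(x) = C1*exp(5*x/8)


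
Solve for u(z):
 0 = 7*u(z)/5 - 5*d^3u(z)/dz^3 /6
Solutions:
 u(z) = C3*exp(210^(1/3)*z/5) + (C1*sin(3^(5/6)*70^(1/3)*z/10) + C2*cos(3^(5/6)*70^(1/3)*z/10))*exp(-210^(1/3)*z/10)


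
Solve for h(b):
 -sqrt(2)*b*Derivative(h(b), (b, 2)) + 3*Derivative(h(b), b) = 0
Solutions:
 h(b) = C1 + C2*b^(1 + 3*sqrt(2)/2)


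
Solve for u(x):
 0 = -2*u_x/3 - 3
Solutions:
 u(x) = C1 - 9*x/2


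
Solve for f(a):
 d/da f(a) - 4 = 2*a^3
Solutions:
 f(a) = C1 + a^4/2 + 4*a


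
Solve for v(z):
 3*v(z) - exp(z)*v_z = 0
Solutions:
 v(z) = C1*exp(-3*exp(-z))


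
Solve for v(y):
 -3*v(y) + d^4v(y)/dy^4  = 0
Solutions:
 v(y) = C1*exp(-3^(1/4)*y) + C2*exp(3^(1/4)*y) + C3*sin(3^(1/4)*y) + C4*cos(3^(1/4)*y)


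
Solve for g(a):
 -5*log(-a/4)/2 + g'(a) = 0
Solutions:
 g(a) = C1 + 5*a*log(-a)/2 + a*(-5*log(2) - 5/2)


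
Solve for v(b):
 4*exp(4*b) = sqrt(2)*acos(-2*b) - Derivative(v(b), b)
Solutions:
 v(b) = C1 + sqrt(2)*(b*acos(-2*b) + sqrt(1 - 4*b^2)/2) - exp(4*b)


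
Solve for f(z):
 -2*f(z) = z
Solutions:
 f(z) = -z/2


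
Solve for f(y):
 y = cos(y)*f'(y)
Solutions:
 f(y) = C1 + Integral(y/cos(y), y)


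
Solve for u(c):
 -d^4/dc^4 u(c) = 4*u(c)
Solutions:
 u(c) = (C1*sin(c) + C2*cos(c))*exp(-c) + (C3*sin(c) + C4*cos(c))*exp(c)


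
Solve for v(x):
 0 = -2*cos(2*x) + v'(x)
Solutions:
 v(x) = C1 + sin(2*x)


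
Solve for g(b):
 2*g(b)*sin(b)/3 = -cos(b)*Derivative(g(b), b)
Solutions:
 g(b) = C1*cos(b)^(2/3)


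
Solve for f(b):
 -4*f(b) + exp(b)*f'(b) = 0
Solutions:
 f(b) = C1*exp(-4*exp(-b))


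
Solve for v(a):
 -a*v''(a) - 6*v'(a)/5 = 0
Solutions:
 v(a) = C1 + C2/a^(1/5)


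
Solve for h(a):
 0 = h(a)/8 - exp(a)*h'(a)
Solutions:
 h(a) = C1*exp(-exp(-a)/8)


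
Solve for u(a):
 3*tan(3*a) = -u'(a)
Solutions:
 u(a) = C1 + log(cos(3*a))


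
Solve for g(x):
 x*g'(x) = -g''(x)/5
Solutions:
 g(x) = C1 + C2*erf(sqrt(10)*x/2)


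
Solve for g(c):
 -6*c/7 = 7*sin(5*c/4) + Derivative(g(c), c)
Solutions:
 g(c) = C1 - 3*c^2/7 + 28*cos(5*c/4)/5


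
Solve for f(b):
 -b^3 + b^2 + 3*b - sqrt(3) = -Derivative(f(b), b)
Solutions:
 f(b) = C1 + b^4/4 - b^3/3 - 3*b^2/2 + sqrt(3)*b


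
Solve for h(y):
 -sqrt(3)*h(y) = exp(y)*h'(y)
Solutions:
 h(y) = C1*exp(sqrt(3)*exp(-y))


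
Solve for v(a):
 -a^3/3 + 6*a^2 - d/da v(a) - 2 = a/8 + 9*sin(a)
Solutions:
 v(a) = C1 - a^4/12 + 2*a^3 - a^2/16 - 2*a + 9*cos(a)


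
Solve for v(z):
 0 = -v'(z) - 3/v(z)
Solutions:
 v(z) = -sqrt(C1 - 6*z)
 v(z) = sqrt(C1 - 6*z)


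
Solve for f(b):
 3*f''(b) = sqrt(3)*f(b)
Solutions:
 f(b) = C1*exp(-3^(3/4)*b/3) + C2*exp(3^(3/4)*b/3)


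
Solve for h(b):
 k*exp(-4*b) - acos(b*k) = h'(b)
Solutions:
 h(b) = C1 - Piecewise((b*acos(b*k) + k*exp(-4*b)/4 - sqrt(-b^2*k^2 + 1)/k, Ne(k, 0)), (pi*b/2, True))


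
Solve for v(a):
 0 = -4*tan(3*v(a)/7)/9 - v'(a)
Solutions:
 v(a) = -7*asin(C1*exp(-4*a/21))/3 + 7*pi/3
 v(a) = 7*asin(C1*exp(-4*a/21))/3


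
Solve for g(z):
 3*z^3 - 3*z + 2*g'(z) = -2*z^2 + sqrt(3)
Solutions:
 g(z) = C1 - 3*z^4/8 - z^3/3 + 3*z^2/4 + sqrt(3)*z/2


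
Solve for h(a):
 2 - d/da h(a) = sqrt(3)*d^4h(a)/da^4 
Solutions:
 h(a) = C1 + C4*exp(-3^(5/6)*a/3) + 2*a + (C2*sin(3^(1/3)*a/2) + C3*cos(3^(1/3)*a/2))*exp(3^(5/6)*a/6)


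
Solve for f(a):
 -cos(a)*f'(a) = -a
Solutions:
 f(a) = C1 + Integral(a/cos(a), a)


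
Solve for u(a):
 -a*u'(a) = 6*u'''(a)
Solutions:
 u(a) = C1 + Integral(C2*airyai(-6^(2/3)*a/6) + C3*airybi(-6^(2/3)*a/6), a)


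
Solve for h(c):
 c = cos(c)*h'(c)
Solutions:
 h(c) = C1 + Integral(c/cos(c), c)


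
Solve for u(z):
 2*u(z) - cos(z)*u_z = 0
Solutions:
 u(z) = C1*(sin(z) + 1)/(sin(z) - 1)


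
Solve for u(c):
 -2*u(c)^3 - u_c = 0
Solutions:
 u(c) = -sqrt(2)*sqrt(-1/(C1 - 2*c))/2
 u(c) = sqrt(2)*sqrt(-1/(C1 - 2*c))/2


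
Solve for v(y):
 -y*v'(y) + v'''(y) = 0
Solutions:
 v(y) = C1 + Integral(C2*airyai(y) + C3*airybi(y), y)


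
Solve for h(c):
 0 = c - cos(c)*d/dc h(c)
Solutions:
 h(c) = C1 + Integral(c/cos(c), c)


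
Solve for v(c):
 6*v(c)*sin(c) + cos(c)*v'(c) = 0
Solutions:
 v(c) = C1*cos(c)^6


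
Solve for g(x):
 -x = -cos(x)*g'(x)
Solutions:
 g(x) = C1 + Integral(x/cos(x), x)


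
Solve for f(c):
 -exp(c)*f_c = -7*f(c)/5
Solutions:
 f(c) = C1*exp(-7*exp(-c)/5)


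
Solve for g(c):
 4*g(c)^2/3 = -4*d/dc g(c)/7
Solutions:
 g(c) = 3/(C1 + 7*c)


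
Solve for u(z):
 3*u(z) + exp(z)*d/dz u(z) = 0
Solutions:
 u(z) = C1*exp(3*exp(-z))


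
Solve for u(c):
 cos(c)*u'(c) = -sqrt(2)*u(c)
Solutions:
 u(c) = C1*(sin(c) - 1)^(sqrt(2)/2)/(sin(c) + 1)^(sqrt(2)/2)


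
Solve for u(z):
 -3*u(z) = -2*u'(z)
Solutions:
 u(z) = C1*exp(3*z/2)


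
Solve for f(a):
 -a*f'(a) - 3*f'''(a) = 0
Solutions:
 f(a) = C1 + Integral(C2*airyai(-3^(2/3)*a/3) + C3*airybi(-3^(2/3)*a/3), a)


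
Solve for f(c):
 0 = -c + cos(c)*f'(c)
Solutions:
 f(c) = C1 + Integral(c/cos(c), c)


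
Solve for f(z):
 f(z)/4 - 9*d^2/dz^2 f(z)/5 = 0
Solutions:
 f(z) = C1*exp(-sqrt(5)*z/6) + C2*exp(sqrt(5)*z/6)


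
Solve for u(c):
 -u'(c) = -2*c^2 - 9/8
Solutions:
 u(c) = C1 + 2*c^3/3 + 9*c/8


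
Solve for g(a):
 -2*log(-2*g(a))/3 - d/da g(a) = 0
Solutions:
 3*Integral(1/(log(-_y) + log(2)), (_y, g(a)))/2 = C1 - a


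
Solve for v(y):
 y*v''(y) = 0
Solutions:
 v(y) = C1 + C2*y


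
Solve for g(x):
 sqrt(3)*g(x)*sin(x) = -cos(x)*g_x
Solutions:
 g(x) = C1*cos(x)^(sqrt(3))


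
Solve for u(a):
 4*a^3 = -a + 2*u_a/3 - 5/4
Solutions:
 u(a) = C1 + 3*a^4/2 + 3*a^2/4 + 15*a/8


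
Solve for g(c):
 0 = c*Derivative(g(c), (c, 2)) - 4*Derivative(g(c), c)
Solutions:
 g(c) = C1 + C2*c^5


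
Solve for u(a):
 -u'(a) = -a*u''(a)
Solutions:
 u(a) = C1 + C2*a^2


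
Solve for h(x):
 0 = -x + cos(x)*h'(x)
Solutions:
 h(x) = C1 + Integral(x/cos(x), x)


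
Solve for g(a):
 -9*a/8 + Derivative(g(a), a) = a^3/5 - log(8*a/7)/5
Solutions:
 g(a) = C1 + a^4/20 + 9*a^2/16 - a*log(a)/5 - 3*a*log(2)/5 + a/5 + a*log(7)/5
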